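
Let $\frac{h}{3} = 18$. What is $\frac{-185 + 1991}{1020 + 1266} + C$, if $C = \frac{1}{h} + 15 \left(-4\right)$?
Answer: $- \frac{405935}{6858} \approx -59.191$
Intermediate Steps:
$h = 54$ ($h = 3 \cdot 18 = 54$)
$C = - \frac{3239}{54}$ ($C = \frac{1}{54} + 15 \left(-4\right) = \frac{1}{54} - 60 = - \frac{3239}{54} \approx -59.982$)
$\frac{-185 + 1991}{1020 + 1266} + C = \frac{-185 + 1991}{1020 + 1266} - \frac{3239}{54} = \frac{1806}{2286} - \frac{3239}{54} = 1806 \cdot \frac{1}{2286} - \frac{3239}{54} = \frac{301}{381} - \frac{3239}{54} = - \frac{405935}{6858}$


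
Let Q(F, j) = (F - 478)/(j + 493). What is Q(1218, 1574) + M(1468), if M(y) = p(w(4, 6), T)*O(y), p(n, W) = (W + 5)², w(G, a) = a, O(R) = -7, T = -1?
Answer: -230764/2067 ≈ -111.64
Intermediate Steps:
p(n, W) = (5 + W)²
Q(F, j) = (-478 + F)/(493 + j)
M(y) = -112 (M(y) = (5 - 1)²*(-7) = 4²*(-7) = 16*(-7) = -112)
Q(1218, 1574) + M(1468) = (-478 + 1218)/(493 + 1574) - 112 = 740/2067 - 112 = -230764/2067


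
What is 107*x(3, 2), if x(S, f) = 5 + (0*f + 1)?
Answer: 642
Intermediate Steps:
x(S, f) = 6 (x(S, f) = 5 + (0 + 1) = 5 + 1 = 6)
107*x(3, 2) = 107*6 = 642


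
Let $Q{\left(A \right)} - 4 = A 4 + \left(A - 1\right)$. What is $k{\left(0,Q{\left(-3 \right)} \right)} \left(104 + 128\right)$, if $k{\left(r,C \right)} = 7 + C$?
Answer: $-1160$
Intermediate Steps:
$Q{\left(A \right)} = 3 + 5 A$ ($Q{\left(A \right)} = 4 + \left(A 4 + \left(A - 1\right)\right) = 4 + \left(4 A + \left(-1 + A\right)\right) = 4 + \left(-1 + 5 A\right) = 3 + 5 A$)
$k{\left(0,Q{\left(-3 \right)} \right)} \left(104 + 128\right) = \left(7 + \left(3 + 5 \left(-3\right)\right)\right) \left(104 + 128\right) = \left(7 + \left(3 - 15\right)\right) 232 = \left(7 - 12\right) 232 = \left(-5\right) 232 = -1160$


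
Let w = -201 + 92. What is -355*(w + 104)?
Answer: 1775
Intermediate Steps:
w = -109
-355*(w + 104) = -355*(-109 + 104) = -355*(-5) = 1775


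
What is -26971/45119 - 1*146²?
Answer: -961783575/45119 ≈ -21317.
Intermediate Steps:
-26971/45119 - 1*146² = -26971*1/45119 - 1*21316 = -26971/45119 - 21316 = -961783575/45119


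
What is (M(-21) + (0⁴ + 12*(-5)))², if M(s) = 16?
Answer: 1936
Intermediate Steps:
(M(-21) + (0⁴ + 12*(-5)))² = (16 + (0⁴ + 12*(-5)))² = (16 + (0 - 60))² = (16 - 60)² = (-44)² = 1936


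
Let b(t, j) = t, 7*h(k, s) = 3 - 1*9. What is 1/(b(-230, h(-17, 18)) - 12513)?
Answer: -1/12743 ≈ -7.8474e-5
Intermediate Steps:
h(k, s) = -6/7 (h(k, s) = (3 - 1*9)/7 = (3 - 9)/7 = (⅐)*(-6) = -6/7)
1/(b(-230, h(-17, 18)) - 12513) = 1/(-230 - 12513) = 1/(-12743) = -1/12743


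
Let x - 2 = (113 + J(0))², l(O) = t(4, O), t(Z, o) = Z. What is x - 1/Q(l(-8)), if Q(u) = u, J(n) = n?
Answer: 51083/4 ≈ 12771.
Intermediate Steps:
l(O) = 4
x = 12771 (x = 2 + (113 + 0)² = 2 + 113² = 2 + 12769 = 12771)
x - 1/Q(l(-8)) = 12771 - 1/4 = 12771 - 1*¼ = 12771 - ¼ = 51083/4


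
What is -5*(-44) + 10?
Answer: 230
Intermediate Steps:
-5*(-44) + 10 = 220 + 10 = 230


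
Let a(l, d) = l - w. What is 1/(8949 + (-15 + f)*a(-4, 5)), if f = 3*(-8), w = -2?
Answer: 1/9027 ≈ 0.00011078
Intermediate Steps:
a(l, d) = 2 + l (a(l, d) = l - 1*(-2) = l + 2 = 2 + l)
f = -24
1/(8949 + (-15 + f)*a(-4, 5)) = 1/(8949 + (-15 - 24)*(2 - 4)) = 1/(8949 - 39*(-2)) = 1/(8949 + 78) = 1/9027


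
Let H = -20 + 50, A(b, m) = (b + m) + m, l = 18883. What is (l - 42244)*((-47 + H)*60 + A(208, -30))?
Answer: 20370792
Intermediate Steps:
A(b, m) = b + 2*m
H = 30
(l - 42244)*((-47 + H)*60 + A(208, -30)) = (18883 - 42244)*((-47 + 30)*60 + (208 + 2*(-30))) = -23361*(-17*60 + (208 - 60)) = -23361*(-1020 + 148) = -23361*(-872) = 20370792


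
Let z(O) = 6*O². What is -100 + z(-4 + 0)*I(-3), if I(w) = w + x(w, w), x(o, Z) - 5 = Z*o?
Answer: 956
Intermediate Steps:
x(o, Z) = 5 + Z*o
I(w) = 5 + w + w² (I(w) = w + (5 + w*w) = w + (5 + w²) = 5 + w + w²)
-100 + z(-4 + 0)*I(-3) = -100 + (6*(-4 + 0)²)*(5 - 3 + (-3)²) = -100 + (6*(-4)²)*(5 - 3 + 9) = -100 + (6*16)*11 = -100 + 96*11 = -100 + 1056 = 956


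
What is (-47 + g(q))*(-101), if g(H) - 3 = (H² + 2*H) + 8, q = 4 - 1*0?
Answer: 1212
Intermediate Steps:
q = 4 (q = 4 + 0 = 4)
g(H) = 11 + H² + 2*H (g(H) = 3 + ((H² + 2*H) + 8) = 3 + (8 + H² + 2*H) = 11 + H² + 2*H)
(-47 + g(q))*(-101) = (-47 + (11 + 4² + 2*4))*(-101) = (-47 + (11 + 16 + 8))*(-101) = (-47 + 35)*(-101) = -12*(-101) = 1212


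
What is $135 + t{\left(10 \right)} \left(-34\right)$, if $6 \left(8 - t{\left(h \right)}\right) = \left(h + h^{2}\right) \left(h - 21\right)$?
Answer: $- \frac{20981}{3} \approx -6993.7$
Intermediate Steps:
$t{\left(h \right)} = 8 - \frac{\left(-21 + h\right) \left(h + h^{2}\right)}{6}$ ($t{\left(h \right)} = 8 - \frac{\left(h + h^{2}\right) \left(h - 21\right)}{6} = 8 - \frac{\left(h + h^{2}\right) \left(-21 + h\right)}{6} = 8 - \frac{\left(-21 + h\right) \left(h + h^{2}\right)}{6}$)
$135 + t{\left(10 \right)} \left(-34\right) = 135 + \left(8 - \frac{10^{3}}{6} + \frac{7}{2} \cdot 10 + \frac{10 \cdot 10^{2}}{3}\right) \left(-34\right) = 135 + \left(8 - \frac{500}{3} + 35 + \frac{10}{3} \cdot 100\right) \left(-34\right) = 135 + \left(8 - \frac{500}{3} + 35 + \frac{1000}{3}\right) \left(-34\right) = 135 + \frac{629}{3} \left(-34\right) = 135 - \frac{21386}{3} = - \frac{20981}{3}$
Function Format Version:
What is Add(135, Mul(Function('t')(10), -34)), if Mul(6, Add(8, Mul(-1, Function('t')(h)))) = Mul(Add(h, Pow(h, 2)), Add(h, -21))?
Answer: Rational(-20981, 3) ≈ -6993.7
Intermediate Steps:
Function('t')(h) = Add(8, Mul(Rational(-1, 6), Add(-21, h), Add(h, Pow(h, 2)))) (Function('t')(h) = Add(8, Mul(Rational(-1, 6), Mul(Add(h, Pow(h, 2)), Add(h, -21)))) = Add(8, Mul(Rational(-1, 6), Mul(Add(h, Pow(h, 2)), Add(-21, h)))) = Add(8, Mul(Rational(-1, 6), Mul(Add(-21, h), Add(h, Pow(h, 2))))) = Add(8, Mul(Rational(-1, 6), Add(-21, h), Add(h, Pow(h, 2)))))
Add(135, Mul(Function('t')(10), -34)) = Add(135, Mul(Add(8, Mul(Rational(-1, 6), Pow(10, 3)), Mul(Rational(7, 2), 10), Mul(Rational(10, 3), Pow(10, 2))), -34)) = Add(135, Mul(Add(8, Mul(Rational(-1, 6), 1000), 35, Mul(Rational(10, 3), 100)), -34)) = Add(135, Mul(Add(8, Rational(-500, 3), 35, Rational(1000, 3)), -34)) = Add(135, Mul(Rational(629, 3), -34)) = Add(135, Rational(-21386, 3)) = Rational(-20981, 3)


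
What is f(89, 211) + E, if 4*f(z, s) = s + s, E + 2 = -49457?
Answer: -98707/2 ≈ -49354.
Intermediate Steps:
E = -49459 (E = -2 - 49457 = -49459)
f(z, s) = s/2 (f(z, s) = (s + s)/4 = (2*s)/4 = s/2)
f(89, 211) + E = (1/2)*211 - 49459 = 211/2 - 49459 = -98707/2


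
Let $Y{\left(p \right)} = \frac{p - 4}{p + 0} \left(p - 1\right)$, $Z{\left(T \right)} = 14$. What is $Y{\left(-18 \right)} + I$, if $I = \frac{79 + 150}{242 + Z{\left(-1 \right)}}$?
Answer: $- \frac{51443}{2304} \approx -22.328$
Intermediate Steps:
$Y{\left(p \right)} = \frac{\left(-1 + p\right) \left(-4 + p\right)}{p}$ ($Y{\left(p \right)} = \frac{-4 + p}{p} \left(-1 + p\right) = \frac{\left(-1 + p\right) \left(-4 + p\right)}{p}$)
$I = \frac{229}{256}$ ($I = \frac{79 + 150}{242 + 14} = \frac{229}{256} \approx 0.89453$)
$Y{\left(-18 \right)} + I = \left(-5 - 18 + \frac{4}{-18}\right) + \frac{229}{256} = \left(-5 - 18 + 4 \left(- \frac{1}{18}\right)\right) + \frac{229}{256} = \left(-5 - 18 - \frac{2}{9}\right) + \frac{229}{256} = - \frac{209}{9} + \frac{229}{256} = - \frac{51443}{2304}$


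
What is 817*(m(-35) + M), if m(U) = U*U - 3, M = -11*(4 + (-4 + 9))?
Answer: 917491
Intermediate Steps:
M = -99 (M = -11*(4 + 5) = -11*9 = -99)
m(U) = -3 + U² (m(U) = U² - 3 = -3 + U²)
817*(m(-35) + M) = 817*((-3 + (-35)²) - 99) = 817*((-3 + 1225) - 99) = 817*(1222 - 99) = 817*1123 = 917491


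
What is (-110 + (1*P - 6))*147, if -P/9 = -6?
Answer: -9114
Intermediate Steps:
P = 54 (P = -9*(-6) = 54)
(-110 + (1*P - 6))*147 = (-110 + (1*54 - 6))*147 = (-110 + (54 - 6))*147 = (-110 + 48)*147 = -62*147 = -9114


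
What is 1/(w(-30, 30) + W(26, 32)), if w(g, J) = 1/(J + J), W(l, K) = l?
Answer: 60/1561 ≈ 0.038437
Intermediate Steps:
w(g, J) = 1/(2*J)
1/(w(-30, 30) + W(26, 32)) = 1/((½)/30 + 26) = 1/((½)*(1/30) + 26) = 1/(1/60 + 26) = 1/(1561/60) = 60/1561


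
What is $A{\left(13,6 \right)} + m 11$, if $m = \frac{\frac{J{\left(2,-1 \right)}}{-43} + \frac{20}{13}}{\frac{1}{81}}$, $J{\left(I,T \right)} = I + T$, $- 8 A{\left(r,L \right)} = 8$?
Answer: $\frac{754118}{559} \approx 1349.0$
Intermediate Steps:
$A{\left(r,L \right)} = -1$ ($A{\left(r,L \right)} = \left(- \frac{1}{8}\right) 8 = -1$)
$m = \frac{68607}{559}$ ($m = \frac{\frac{2 - 1}{-43} + \frac{20}{13}}{\frac{1}{81}} = \left(1 \left(- \frac{1}{43}\right) + 20 \cdot \frac{1}{13}\right) \frac{1}{\frac{1}{81}} = \left(- \frac{1}{43} + \frac{20}{13}\right) 81 = \frac{847}{559} \cdot 81 = \frac{68607}{559} \approx 122.73$)
$A{\left(13,6 \right)} + m 11 = -1 + \frac{68607}{559} \cdot 11 = -1 + \frac{754677}{559} = \frac{754118}{559}$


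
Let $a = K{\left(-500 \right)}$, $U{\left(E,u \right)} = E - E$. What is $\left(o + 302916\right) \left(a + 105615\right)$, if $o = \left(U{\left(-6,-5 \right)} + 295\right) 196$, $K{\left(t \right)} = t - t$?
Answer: $38099132640$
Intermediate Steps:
$U{\left(E,u \right)} = 0$
$K{\left(t \right)} = 0$
$a = 0$
$o = 57820$ ($o = \left(0 + 295\right) 196 = 295 \cdot 196 = 57820$)
$\left(o + 302916\right) \left(a + 105615\right) = \left(57820 + 302916\right) \left(0 + 105615\right) = 360736 \cdot 105615 = 38099132640$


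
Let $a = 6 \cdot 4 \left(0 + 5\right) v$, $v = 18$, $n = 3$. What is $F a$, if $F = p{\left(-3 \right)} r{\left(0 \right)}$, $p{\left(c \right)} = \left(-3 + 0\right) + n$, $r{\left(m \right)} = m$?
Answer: $0$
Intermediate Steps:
$p{\left(c \right)} = 0$ ($p{\left(c \right)} = \left(-3 + 0\right) + 3 = -3 + 3 = 0$)
$F = 0$ ($F = 0 \cdot 0 = 0$)
$a = 2160$ ($a = 6 \cdot 4 \left(0 + 5\right) 18 = 6 \cdot 4 \cdot 5 \cdot 18 = 6 \cdot 20 \cdot 18 = 120 \cdot 18 = 2160$)
$F a = 0 \cdot 2160 = 0$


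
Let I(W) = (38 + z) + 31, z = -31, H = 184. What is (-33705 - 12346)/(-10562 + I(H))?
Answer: 46051/10524 ≈ 4.3758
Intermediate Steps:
I(W) = 38 (I(W) = (38 - 31) + 31 = 7 + 31 = 38)
(-33705 - 12346)/(-10562 + I(H)) = (-33705 - 12346)/(-10562 + 38) = -46051/(-10524) = -46051*(-1/10524) = 46051/10524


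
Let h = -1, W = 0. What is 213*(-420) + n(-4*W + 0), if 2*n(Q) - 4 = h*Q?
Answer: -89458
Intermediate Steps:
n(Q) = 2 - Q/2 (n(Q) = 2 + (-Q)/2 = 2 - Q/2)
213*(-420) + n(-4*W + 0) = 213*(-420) + (2 - (-4*0 + 0)/2) = -89460 + (2 - (0 + 0)/2) = -89460 + (2 - ½*0) = -89460 + (2 + 0) = -89460 + 2 = -89458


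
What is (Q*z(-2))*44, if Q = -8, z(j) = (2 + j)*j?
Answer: 0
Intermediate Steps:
z(j) = j*(2 + j)
(Q*z(-2))*44 = -(-16)*(2 - 2)*44 = -(-16)*0*44 = -8*0*44 = 0*44 = 0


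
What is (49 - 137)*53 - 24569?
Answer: -29233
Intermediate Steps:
(49 - 137)*53 - 24569 = -88*53 - 24569 = -4664 - 24569 = -29233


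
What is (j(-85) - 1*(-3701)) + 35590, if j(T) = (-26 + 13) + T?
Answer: 39193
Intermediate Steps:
j(T) = -13 + T
(j(-85) - 1*(-3701)) + 35590 = ((-13 - 85) - 1*(-3701)) + 35590 = (-98 + 3701) + 35590 = 3603 + 35590 = 39193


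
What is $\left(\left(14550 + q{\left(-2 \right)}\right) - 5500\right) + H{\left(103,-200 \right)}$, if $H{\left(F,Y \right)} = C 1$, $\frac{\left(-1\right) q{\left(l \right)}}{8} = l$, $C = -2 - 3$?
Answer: $9061$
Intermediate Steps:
$C = -5$ ($C = -2 - 3 = -5$)
$q{\left(l \right)} = - 8 l$
$H{\left(F,Y \right)} = -5$ ($H{\left(F,Y \right)} = \left(-5\right) 1 = -5$)
$\left(\left(14550 + q{\left(-2 \right)}\right) - 5500\right) + H{\left(103,-200 \right)} = \left(\left(14550 - -16\right) - 5500\right) - 5 = \left(\left(14550 + 16\right) - 5500\right) - 5 = \left(14566 - 5500\right) - 5 = 9066 - 5 = 9061$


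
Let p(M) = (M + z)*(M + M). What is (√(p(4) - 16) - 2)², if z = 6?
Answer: 36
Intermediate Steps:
p(M) = 2*M*(6 + M) (p(M) = (M + 6)*(M + M) = (6 + M)*(2*M) = 2*M*(6 + M))
(√(p(4) - 16) - 2)² = (√(2*4*(6 + 4) - 16) - 2)² = (√(2*4*10 - 16) - 2)² = (√(80 - 16) - 2)² = (√64 - 2)² = (8 - 2)² = 6² = 36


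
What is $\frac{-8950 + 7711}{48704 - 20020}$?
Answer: $- \frac{1239}{28684} \approx -0.043195$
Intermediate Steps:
$\frac{-8950 + 7711}{48704 - 20020} = - \frac{1239}{28684}$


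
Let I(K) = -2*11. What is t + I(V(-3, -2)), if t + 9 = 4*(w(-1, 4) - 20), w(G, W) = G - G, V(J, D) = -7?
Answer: -111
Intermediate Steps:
w(G, W) = 0
I(K) = -22
t = -89 (t = -9 + 4*(0 - 20) = -9 + 4*(-20) = -9 - 80 = -89)
t + I(V(-3, -2)) = -89 - 22 = -111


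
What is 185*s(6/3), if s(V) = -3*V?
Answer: -1110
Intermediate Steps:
185*s(6/3) = 185*(-18/3) = 185*(-3*2) = 185*(-6) = -1110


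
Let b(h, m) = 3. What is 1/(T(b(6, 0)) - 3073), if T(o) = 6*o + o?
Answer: -1/3052 ≈ -0.00032765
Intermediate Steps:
T(o) = 7*o
1/(T(b(6, 0)) - 3073) = 1/(7*3 - 3073) = 1/(21 - 3073) = 1/(-3052) = -1/3052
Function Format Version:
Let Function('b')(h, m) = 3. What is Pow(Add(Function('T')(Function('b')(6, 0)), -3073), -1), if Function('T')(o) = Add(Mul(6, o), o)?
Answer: Rational(-1, 3052) ≈ -0.00032765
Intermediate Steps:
Function('T')(o) = Mul(7, o)
Pow(Add(Function('T')(Function('b')(6, 0)), -3073), -1) = Pow(Add(Mul(7, 3), -3073), -1) = Pow(Add(21, -3073), -1) = Pow(-3052, -1) = Rational(-1, 3052)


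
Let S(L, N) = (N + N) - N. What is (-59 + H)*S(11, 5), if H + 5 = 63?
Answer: -5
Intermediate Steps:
H = 58 (H = -5 + 63 = 58)
S(L, N) = N (S(L, N) = 2*N - N = N)
(-59 + H)*S(11, 5) = (-59 + 58)*5 = -1*5 = -5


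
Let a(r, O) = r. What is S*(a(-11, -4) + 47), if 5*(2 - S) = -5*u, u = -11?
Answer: -324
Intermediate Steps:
S = -9 (S = 2 - (-1)*(-11) = 2 - ⅕*55 = 2 - 11 = -9)
S*(a(-11, -4) + 47) = -9*(-11 + 47) = -9*36 = -324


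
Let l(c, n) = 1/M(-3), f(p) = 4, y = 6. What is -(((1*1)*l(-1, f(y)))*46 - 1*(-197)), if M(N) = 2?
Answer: -220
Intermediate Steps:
l(c, n) = 1/2
-(((1*1)*l(-1, f(y)))*46 - 1*(-197)) = -(((1*1)*(1/2))*46 - 1*(-197)) = -((1*(1/2))*46 + 197) = -((1/2)*46 + 197) = -(23 + 197) = -1*220 = -220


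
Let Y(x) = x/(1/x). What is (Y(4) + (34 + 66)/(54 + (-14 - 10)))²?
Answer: 3364/9 ≈ 373.78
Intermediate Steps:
Y(x) = x² (Y(x) = x*x = x²)
(Y(4) + (34 + 66)/(54 + (-14 - 10)))² = (4² + (34 + 66)/(54 + (-14 - 10)))² = (16 + 100/(54 - 24))² = (16 + 100/30)² = (16 + 100*(1/30))² = (16 + 10/3)² = (58/3)² = 3364/9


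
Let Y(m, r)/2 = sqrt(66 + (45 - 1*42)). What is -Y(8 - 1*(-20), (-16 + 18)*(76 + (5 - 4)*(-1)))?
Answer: -2*sqrt(69) ≈ -16.613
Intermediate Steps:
Y(m, r) = 2*sqrt(69) (Y(m, r) = 2*sqrt(66 + (45 - 1*42)) = 2*sqrt(66 + (45 - 42)) = 2*sqrt(66 + 3) = 2*sqrt(69))
-Y(8 - 1*(-20), (-16 + 18)*(76 + (5 - 4)*(-1))) = -2*sqrt(69)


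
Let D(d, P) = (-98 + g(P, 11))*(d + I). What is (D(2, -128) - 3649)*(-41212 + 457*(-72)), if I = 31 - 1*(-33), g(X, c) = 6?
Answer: 720481636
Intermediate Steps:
I = 64 (I = 31 + 33 = 64)
D(d, P) = -5888 - 92*d (D(d, P) = (-98 + 6)*(d + 64) = -92*(64 + d) = -5888 - 92*d)
(D(2, -128) - 3649)*(-41212 + 457*(-72)) = ((-5888 - 92*2) - 3649)*(-41212 + 457*(-72)) = ((-5888 - 184) - 3649)*(-41212 - 32904) = (-6072 - 3649)*(-74116) = -9721*(-74116) = 720481636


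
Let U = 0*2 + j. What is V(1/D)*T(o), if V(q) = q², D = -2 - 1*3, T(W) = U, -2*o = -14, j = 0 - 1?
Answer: -1/25 ≈ -0.040000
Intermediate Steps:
j = -1
o = 7 (o = -½*(-14) = 7)
U = -1 (U = 0*2 - 1 = 0 - 1 = -1)
T(W) = -1
D = -5 (D = -2 - 3 = -5)
V(1/D)*T(o) = (1/(-5))²*(-1) = (-⅕)²*(-1) = (1/25)*(-1) = -1/25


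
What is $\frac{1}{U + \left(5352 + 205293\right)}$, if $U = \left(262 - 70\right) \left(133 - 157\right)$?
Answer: $\frac{1}{206037} \approx 4.8535 \cdot 10^{-6}$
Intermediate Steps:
$U = -4608$ ($U = 192 \left(-24\right) = -4608$)
$\frac{1}{U + \left(5352 + 205293\right)} = \frac{1}{-4608 + \left(5352 + 205293\right)} = \frac{1}{-4608 + 210645} = \frac{1}{206037}$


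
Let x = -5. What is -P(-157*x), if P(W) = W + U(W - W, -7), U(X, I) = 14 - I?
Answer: -806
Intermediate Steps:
P(W) = 21 + W (P(W) = W + (14 - 1*(-7)) = W + (14 + 7) = W + 21 = 21 + W)
-P(-157*x) = -(21 - 157*(-5)) = -(21 + 785) = -1*806 = -806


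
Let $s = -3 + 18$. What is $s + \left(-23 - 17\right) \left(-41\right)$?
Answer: $1655$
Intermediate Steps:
$s = 15$
$s + \left(-23 - 17\right) \left(-41\right) = 15 + \left(-23 - 17\right) \left(-41\right) = 15 - -1640 = 15 + 1640 = 1655$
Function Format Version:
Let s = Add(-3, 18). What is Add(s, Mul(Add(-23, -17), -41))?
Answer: 1655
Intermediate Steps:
s = 15
Add(s, Mul(Add(-23, -17), -41)) = Add(15, Mul(Add(-23, -17), -41)) = Add(15, Mul(-40, -41)) = Add(15, 1640) = 1655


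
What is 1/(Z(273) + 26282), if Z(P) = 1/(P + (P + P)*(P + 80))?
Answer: 193011/5072715103 ≈ 3.8049e-5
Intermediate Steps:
Z(P) = 1/(P + 2*P*(80 + P)) (Z(P) = 1/(P + (2*P)*(80 + P)) = 1/(P + 2*P*(80 + P)))
1/(Z(273) + 26282) = 1/(1/(273*(161 + 2*273)) + 26282) = 1/(1/(273*(161 + 546)) + 26282) = 1/((1/273)/707 + 26282) = 1/((1/273)*(1/707) + 26282) = 1/(1/193011 + 26282) = 1/(5072715103/193011) = 193011/5072715103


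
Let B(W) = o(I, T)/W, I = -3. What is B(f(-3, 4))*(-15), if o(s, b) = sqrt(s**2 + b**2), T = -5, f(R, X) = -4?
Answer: 15*sqrt(34)/4 ≈ 21.866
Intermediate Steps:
o(s, b) = sqrt(b**2 + s**2)
B(W) = sqrt(34)/W (B(W) = sqrt((-5)**2 + (-3)**2)/W = sqrt(25 + 9)/W = sqrt(34)/W)
B(f(-3, 4))*(-15) = (sqrt(34)/(-4))*(-15) = (sqrt(34)*(-1/4))*(-15) = -sqrt(34)/4*(-15) = 15*sqrt(34)/4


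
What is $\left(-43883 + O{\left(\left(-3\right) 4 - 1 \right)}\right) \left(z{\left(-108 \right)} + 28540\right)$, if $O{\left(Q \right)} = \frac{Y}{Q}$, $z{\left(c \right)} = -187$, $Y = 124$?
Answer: $-1244485143$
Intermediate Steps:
$O{\left(Q \right)} = \frac{124}{Q}$
$\left(-43883 + O{\left(\left(-3\right) 4 - 1 \right)}\right) \left(z{\left(-108 \right)} + 28540\right) = \left(-43883 + \frac{124}{\left(-3\right) 4 - 1}\right) \left(-187 + 28540\right) = \left(-43883 + \frac{124}{-12 - 1}\right) 28353 = \left(-43883 + \frac{124}{-13}\right) 28353 = \left(-43883 + 124 \left(- \frac{1}{13}\right)\right) 28353 = \left(-43883 - \frac{124}{13}\right) 28353 = \left(- \frac{570603}{13}\right) 28353 = -1244485143$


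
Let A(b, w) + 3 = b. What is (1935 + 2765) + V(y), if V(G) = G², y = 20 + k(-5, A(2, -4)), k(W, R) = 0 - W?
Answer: 5325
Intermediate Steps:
A(b, w) = -3 + b
k(W, R) = -W
y = 25 (y = 20 - 1*(-5) = 20 + 5 = 25)
(1935 + 2765) + V(y) = (1935 + 2765) + 25² = 4700 + 625 = 5325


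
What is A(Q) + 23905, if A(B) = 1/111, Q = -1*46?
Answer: 2653456/111 ≈ 23905.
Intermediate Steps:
Q = -46
A(B) = 1/111
A(Q) + 23905 = 1/111 + 23905 = 2653456/111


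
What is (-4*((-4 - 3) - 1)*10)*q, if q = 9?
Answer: 2880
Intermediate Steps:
(-4*((-4 - 3) - 1)*10)*q = (-4*((-4 - 3) - 1)*10)*9 = (-4*(-7 - 1)*10)*9 = (-4*(-8)*10)*9 = (32*10)*9 = 320*9 = 2880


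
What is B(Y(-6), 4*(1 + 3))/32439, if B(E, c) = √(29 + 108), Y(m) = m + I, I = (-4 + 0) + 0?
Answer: √137/32439 ≈ 0.00036082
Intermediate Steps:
I = -4 (I = -4 + 0 = -4)
Y(m) = -4 + m (Y(m) = m - 4 = -4 + m)
B(E, c) = √137
B(Y(-6), 4*(1 + 3))/32439 = √137/32439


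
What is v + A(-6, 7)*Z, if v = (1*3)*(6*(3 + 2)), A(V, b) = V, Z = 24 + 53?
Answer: -372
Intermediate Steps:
Z = 77
v = 90 (v = 3*(6*5) = 3*30 = 90)
v + A(-6, 7)*Z = 90 - 6*77 = 90 - 462 = -372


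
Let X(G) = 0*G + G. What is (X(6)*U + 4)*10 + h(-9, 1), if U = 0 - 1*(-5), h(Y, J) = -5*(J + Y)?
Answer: 380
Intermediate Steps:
h(Y, J) = -5*J - 5*Y
X(G) = G (X(G) = 0 + G = G)
U = 5 (U = 0 + 5 = 5)
(X(6)*U + 4)*10 + h(-9, 1) = (6*5 + 4)*10 + (-5*1 - 5*(-9)) = (30 + 4)*10 + (-5 + 45) = 34*10 + 40 = 340 + 40 = 380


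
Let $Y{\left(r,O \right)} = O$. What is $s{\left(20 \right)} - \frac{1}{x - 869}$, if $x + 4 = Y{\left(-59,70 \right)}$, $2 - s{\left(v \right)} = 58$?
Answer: $- \frac{44967}{803} \approx -55.999$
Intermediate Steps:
$s{\left(v \right)} = -56$ ($s{\left(v \right)} = 2 - 58 = -56$)
$x = 66$ ($x = -4 + 70 = 66$)
$s{\left(20 \right)} - \frac{1}{x - 869} = -56 - \frac{1}{66 - 869} = -56 - \frac{1}{-803} = -56 - - \frac{1}{803} = -56 + \frac{1}{803} = - \frac{44967}{803}$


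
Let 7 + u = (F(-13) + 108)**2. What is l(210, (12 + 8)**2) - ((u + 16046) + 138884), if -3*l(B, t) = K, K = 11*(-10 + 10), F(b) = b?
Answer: -163948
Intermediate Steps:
K = 0 (K = 11*0 = 0)
u = 9018 (u = -7 + (-13 + 108)**2 = -7 + 95**2 = -7 + 9025 = 9018)
l(B, t) = 0 (l(B, t) = -1/3*0 = 0)
l(210, (12 + 8)**2) - ((u + 16046) + 138884) = 0 - ((9018 + 16046) + 138884) = 0 - (25064 + 138884) = 0 - 1*163948 = 0 - 163948 = -163948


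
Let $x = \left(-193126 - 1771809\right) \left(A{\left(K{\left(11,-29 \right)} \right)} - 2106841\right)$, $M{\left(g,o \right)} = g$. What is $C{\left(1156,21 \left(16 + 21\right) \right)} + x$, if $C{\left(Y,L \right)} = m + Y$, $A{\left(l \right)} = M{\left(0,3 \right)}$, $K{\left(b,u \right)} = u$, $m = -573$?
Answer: $4139805620918$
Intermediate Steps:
$A{\left(l \right)} = 0$
$C{\left(Y,L \right)} = -573 + Y$
$x = 4139805620335$ ($x = \left(-193126 - 1771809\right) \left(0 - 2106841\right) = \left(-1964935\right) \left(-2106841\right) = 4139805620335$)
$C{\left(1156,21 \left(16 + 21\right) \right)} + x = \left(-573 + 1156\right) + 4139805620335 = 583 + 4139805620335 = 4139805620918$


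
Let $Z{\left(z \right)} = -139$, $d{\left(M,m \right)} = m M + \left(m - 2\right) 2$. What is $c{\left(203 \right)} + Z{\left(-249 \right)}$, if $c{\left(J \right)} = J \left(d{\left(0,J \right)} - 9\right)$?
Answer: $79640$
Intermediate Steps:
$d{\left(M,m \right)} = -4 + 2 m + M m$ ($d{\left(M,m \right)} = M m + \left(-2 + m\right) 2 = M m + \left(-4 + 2 m\right) = -4 + 2 m + M m$)
$c{\left(J \right)} = J \left(-13 + 2 J\right)$ ($c{\left(J \right)} = J \left(\left(-4 + 2 J + 0 J\right) - 9\right) = J \left(\left(-4 + 2 J + 0\right) - 9\right) = J \left(\left(-4 + 2 J\right) - 9\right) = J \left(-13 + 2 J\right)$)
$c{\left(203 \right)} + Z{\left(-249 \right)} = 203 \left(-13 + 2 \cdot 203\right) - 139 = 203 \left(-13 + 406\right) - 139 = 203 \cdot 393 - 139 = 79779 - 139 = 79640$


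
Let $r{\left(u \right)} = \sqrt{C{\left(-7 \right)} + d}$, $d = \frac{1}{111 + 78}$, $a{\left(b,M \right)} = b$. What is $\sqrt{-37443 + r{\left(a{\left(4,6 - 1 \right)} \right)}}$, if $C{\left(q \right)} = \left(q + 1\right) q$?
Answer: $\frac{\sqrt{-16512363 + 7 \sqrt{166719}}}{21} \approx 193.49 i$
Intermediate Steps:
$C{\left(q \right)} = q \left(1 + q\right)$ ($C{\left(q \right)} = \left(1 + q\right) q = q \left(1 + q\right)$)
$d = \frac{1}{189} \approx 0.005291$
$r{\left(u \right)} = \frac{\sqrt{166719}}{63}$ ($r{\left(u \right)} = \sqrt{- 7 \left(1 - 7\right) + \frac{1}{189}} = \sqrt{\left(-7\right) \left(-6\right) + \frac{1}{189}} = \sqrt{42 + \frac{1}{189}} = \sqrt{\frac{7939}{189}} = \frac{\sqrt{166719}}{63}$)
$\sqrt{-37443 + r{\left(a{\left(4,6 - 1 \right)} \right)}} = \sqrt{-37443 + \frac{\sqrt{166719}}{63}}$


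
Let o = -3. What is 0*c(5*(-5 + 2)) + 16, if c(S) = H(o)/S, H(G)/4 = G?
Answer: 16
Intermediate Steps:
H(G) = 4*G
c(S) = -12/S (c(S) = (4*(-3))/S = -12/S)
0*c(5*(-5 + 2)) + 16 = 0*(-12*1/(5*(-5 + 2))) + 16 = 0*(-12/(5*(-3))) + 16 = 0*(-12/(-15)) + 16 = 0*(-12*(-1/15)) + 16 = 0*(4/5) + 16 = 0 + 16 = 16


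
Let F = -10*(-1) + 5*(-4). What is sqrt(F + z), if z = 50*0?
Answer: I*sqrt(10) ≈ 3.1623*I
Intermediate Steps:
z = 0
F = -10 (F = 10 - 20 = -10)
sqrt(F + z) = sqrt(-10 + 0) = sqrt(-10) = I*sqrt(10)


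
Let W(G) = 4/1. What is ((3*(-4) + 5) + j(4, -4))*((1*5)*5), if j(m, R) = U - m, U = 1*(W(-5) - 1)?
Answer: -200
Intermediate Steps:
W(G) = 4 (W(G) = 4*1 = 4)
U = 3 (U = 1*(4 - 1) = 1*3 = 3)
j(m, R) = 3 - m
((3*(-4) + 5) + j(4, -4))*((1*5)*5) = ((3*(-4) + 5) + (3 - 1*4))*((1*5)*5) = ((-12 + 5) + (3 - 4))*(5*5) = (-7 - 1)*25 = -8*25 = -200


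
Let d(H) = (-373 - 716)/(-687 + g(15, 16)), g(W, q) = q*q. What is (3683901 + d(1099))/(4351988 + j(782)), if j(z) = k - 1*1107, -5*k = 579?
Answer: 3969406050/4687949503 ≈ 0.84673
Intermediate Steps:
g(W, q) = q**2
k = -579/5 (k = -1/5*579 = -579/5 ≈ -115.80)
j(z) = -6114/5 (j(z) = -579/5 - 1*1107 = -579/5 - 1107 = -6114/5)
d(H) = 1089/431 (d(H) = (-373 - 716)/(-687 + 16**2) = -1089/(-687 + 256) = -1089/(-431) = -1089*(-1/431) = 1089/431)
(3683901 + d(1099))/(4351988 + j(782)) = (3683901 + 1089/431)/(4351988 - 6114/5) = 1587762420/(431*(21753826/5)) = (1587762420/431)*(5/21753826) = 3969406050/4687949503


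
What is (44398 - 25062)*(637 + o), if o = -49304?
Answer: -941025112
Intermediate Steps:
(44398 - 25062)*(637 + o) = (44398 - 25062)*(637 - 49304) = 19336*(-48667) = -941025112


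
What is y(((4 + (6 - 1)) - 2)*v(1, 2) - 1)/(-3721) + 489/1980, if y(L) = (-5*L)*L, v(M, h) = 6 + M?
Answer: 8209723/2455860 ≈ 3.3429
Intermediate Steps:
y(L) = -5*L²
y(((4 + (6 - 1)) - 2)*v(1, 2) - 1)/(-3721) + 489/1980 = -5*(((4 + (6 - 1)) - 2)*(6 + 1) - 1)²/(-3721) + 489/1980 = -5*(((4 + 5) - 2)*7 - 1)²*(-1/3721) + 489*(1/1980) = -5*((9 - 2)*7 - 1)²*(-1/3721) + 163/660 = -5*(7*7 - 1)²*(-1/3721) + 163/660 = -5*(49 - 1)²*(-1/3721) + 163/660 = -5*48²*(-1/3721) + 163/660 = -5*2304*(-1/3721) + 163/660 = -11520*(-1/3721) + 163/660 = 11520/3721 + 163/660 = 8209723/2455860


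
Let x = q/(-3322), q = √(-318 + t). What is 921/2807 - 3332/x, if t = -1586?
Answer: 921/2807 - 23254*I*√119 ≈ 0.32811 - 2.5367e+5*I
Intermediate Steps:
q = 4*I*√119 (q = √(-318 - 1586) = √(-1904) = 4*I*√119 ≈ 43.635*I)
x = -2*I*√119/1661 (x = (4*I*√119)/(-3322) = (4*I*√119)*(-1/3322) = -2*I*√119/1661 ≈ -0.013135*I)
921/2807 - 3332/x = 921/2807 - 3332*1661*I*√119/238 = 921*(1/2807) - 23254*I*√119 = 921/2807 - 23254*I*√119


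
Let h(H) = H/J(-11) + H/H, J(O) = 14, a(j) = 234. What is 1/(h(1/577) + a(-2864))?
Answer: 8078/1898331 ≈ 0.0042553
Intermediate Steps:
h(H) = 1 + H/14 (h(H) = H/14 + H/H = H*(1/14) + 1 = H/14 + 1 = 1 + H/14)
1/(h(1/577) + a(-2864)) = 1/((1 + (1/14)/577) + 234) = 1/((1 + (1/14)*(1/577)) + 234) = 1/((1 + 1/8078) + 234) = 1/(8079/8078 + 234) = 1/(1898331/8078) = 8078/1898331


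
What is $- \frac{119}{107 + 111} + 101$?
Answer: $\frac{21899}{218} \approx 100.45$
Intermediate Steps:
$- \frac{119}{107 + 111} + 101 = - \frac{119}{218} + 101 = \frac{21899}{218}$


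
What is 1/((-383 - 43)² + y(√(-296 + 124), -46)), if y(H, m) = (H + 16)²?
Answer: -I/(-181560*I + 64*√43) ≈ 5.5078e-6 - 1.2731e-8*I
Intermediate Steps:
y(H, m) = (16 + H)²
1/((-383 - 43)² + y(√(-296 + 124), -46)) = 1/((-383 - 43)² + (16 + √(-296 + 124))²) = 1/((-426)² + (16 + √(-172))²) = 1/(181476 + (16 + 2*I*√43)²)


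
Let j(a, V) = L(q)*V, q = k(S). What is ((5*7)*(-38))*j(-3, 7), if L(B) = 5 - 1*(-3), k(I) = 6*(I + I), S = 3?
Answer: -74480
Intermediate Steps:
k(I) = 12*I (k(I) = 6*(2*I) = 12*I)
q = 36 (q = 12*3 = 36)
L(B) = 8 (L(B) = 5 + 3 = 8)
j(a, V) = 8*V
((5*7)*(-38))*j(-3, 7) = ((5*7)*(-38))*(8*7) = (35*(-38))*56 = -1330*56 = -74480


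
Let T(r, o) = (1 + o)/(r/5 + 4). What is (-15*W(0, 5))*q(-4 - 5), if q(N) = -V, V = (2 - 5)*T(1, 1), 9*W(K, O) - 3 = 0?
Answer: -50/7 ≈ -7.1429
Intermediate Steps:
T(r, o) = (1 + o)/(4 + r/5) (T(r, o) = (1 + o)/(r*(⅕) + 4) = (1 + o)/(r/5 + 4) = (1 + o)/(4 + r/5))
W(K, O) = ⅓ (W(K, O) = ⅓ + (⅑)*0 = ⅓ + 0 = ⅓)
V = -10/7 (V = (2 - 5)*(5*(1 + 1)/(20 + 1)) = -15*2/21 = -3*10/21 = -10/7 ≈ -1.4286)
q(N) = 10/7 (q(N) = -1*(-10/7) = 10/7)
(-15*W(0, 5))*q(-4 - 5) = -15*⅓*(10/7) = -5*10/7 = -50/7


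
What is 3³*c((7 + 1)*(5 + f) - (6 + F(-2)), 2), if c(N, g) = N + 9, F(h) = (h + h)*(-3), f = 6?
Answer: 2133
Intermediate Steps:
F(h) = -6*h (F(h) = (2*h)*(-3) = -6*h)
c(N, g) = 9 + N
3³*c((7 + 1)*(5 + f) - (6 + F(-2)), 2) = 3³*(9 + ((7 + 1)*(5 + 6) - (6 - 6*(-2)))) = 27*(9 + (8*11 - (6 + 12))) = 27*(9 + (88 - 1*18)) = 27*(9 + (88 - 18)) = 27*(9 + 70) = 27*79 = 2133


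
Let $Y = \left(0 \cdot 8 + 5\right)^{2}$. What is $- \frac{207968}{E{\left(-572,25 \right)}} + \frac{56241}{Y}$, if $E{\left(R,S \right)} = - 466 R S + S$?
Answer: $\frac{2998199861}{1332765} \approx 2249.6$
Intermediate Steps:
$E{\left(R,S \right)} = S - 466 R S$ ($E{\left(R,S \right)} = - 466 R S + S = S - 466 R S$)
$Y = 25$ ($Y = \left(0 + 5\right)^{2} = 5^{2} = 25$)
$- \frac{207968}{E{\left(-572,25 \right)}} + \frac{56241}{Y} = - \frac{207968}{25 \left(1 - -266552\right)} + \frac{56241}{25} = - \frac{207968}{25 \left(1 + 266552\right)} + 56241 \cdot \frac{1}{25} = - \frac{207968}{25 \cdot 266553} + \frac{56241}{25} = - \frac{207968}{6663825} + \frac{56241}{25} = \frac{2998199861}{1332765}$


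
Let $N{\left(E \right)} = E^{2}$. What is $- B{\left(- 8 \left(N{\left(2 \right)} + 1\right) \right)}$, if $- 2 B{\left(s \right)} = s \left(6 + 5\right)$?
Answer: $-220$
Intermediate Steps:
$B{\left(s \right)} = - \frac{11 s}{2}$ ($B{\left(s \right)} = - \frac{s \left(6 + 5\right)}{2} = - \frac{s 11}{2} = - \frac{11 s}{2}$)
$- B{\left(- 8 \left(N{\left(2 \right)} + 1\right) \right)} = - \frac{\left(-11\right) \left(- 8 \left(2^{2} + 1\right)\right)}{2} = - \frac{\left(-11\right) \left(- 8 \left(4 + 1\right)\right)}{2} = - \frac{\left(-11\right) \left(\left(-8\right) 5\right)}{2} = - \frac{\left(-11\right) \left(-40\right)}{2} = \left(-1\right) 220 = -220$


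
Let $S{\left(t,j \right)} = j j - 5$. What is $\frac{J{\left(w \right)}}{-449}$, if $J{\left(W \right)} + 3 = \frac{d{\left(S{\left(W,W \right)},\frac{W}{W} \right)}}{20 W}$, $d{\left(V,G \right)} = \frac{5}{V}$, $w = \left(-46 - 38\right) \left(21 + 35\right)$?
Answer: $\frac{1249059385729}{186942554730624} \approx 0.0066815$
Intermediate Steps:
$S{\left(t,j \right)} = -5 + j^{2}$ ($S{\left(t,j \right)} = j^{2} - 5 = -5 + j^{2}$)
$w = -4704$ ($w = \left(-84\right) 56 = -4704$)
$J{\left(W \right)} = -3 + \frac{1}{4 W \left(-5 + W^{2}\right)}$ ($J{\left(W \right)} = -3 + \frac{5 \frac{1}{-5 + W^{2}}}{20 W} = -3 + \frac{5}{-5 + W^{2}} \frac{1}{20 W} = -3 + \frac{1}{4 W \left(-5 + W^{2}\right)}$)
$\frac{J{\left(w \right)}}{-449} = \frac{\frac{1}{4} \frac{1}{-4704} \frac{1}{-5 + \left(-4704\right)^{2}} \left(1 - - 56448 \left(-5 + \left(-4704\right)^{2}\right)\right)}{-449} = \frac{1}{4} \left(- \frac{1}{4704}\right) \frac{1}{-5 + 22127616} \left(1 - - 56448 \left(-5 + 22127616\right)\right) \left(- \frac{1}{449}\right) = \frac{1}{4} \left(- \frac{1}{4704}\right) \frac{1}{22127611} \left(1 - \left(-56448\right) 22127611\right) \left(- \frac{1}{449}\right) = \frac{1}{4} \left(- \frac{1}{4704}\right) \frac{1}{22127611} \left(1 + 1249059385728\right) \left(- \frac{1}{449}\right) = \frac{1}{4} \left(- \frac{1}{4704}\right) \frac{1}{22127611} \cdot 1249059385729 \left(- \frac{1}{449}\right) = \left(- \frac{1249059385729}{416353128576}\right) \left(- \frac{1}{449}\right) = \frac{1249059385729}{186942554730624}$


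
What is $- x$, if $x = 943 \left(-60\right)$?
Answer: $56580$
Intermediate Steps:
$x = -56580$
$- x = \left(-1\right) \left(-56580\right) = 56580$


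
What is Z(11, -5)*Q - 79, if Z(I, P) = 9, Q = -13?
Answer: -196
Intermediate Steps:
Z(11, -5)*Q - 79 = 9*(-13) - 79 = -117 - 79 = -196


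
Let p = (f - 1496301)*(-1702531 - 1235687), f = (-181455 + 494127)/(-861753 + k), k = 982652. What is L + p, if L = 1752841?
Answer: 531526733232310145/120899 ≈ 4.3965e+12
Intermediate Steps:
f = 312672/120899 (f = (-181455 + 494127)/(-861753 + 982652) = 312672/120899 ≈ 2.5862)
p = 531526521315586086/120899 (p = (312672/120899 - 1496301)*(-1702531 - 1235687) = -180900981927/120899*(-2938218) = 531526521315586086/120899 ≈ 4.3965e+12)
L + p = 1752841 + 531526521315586086/120899 = 531526733232310145/120899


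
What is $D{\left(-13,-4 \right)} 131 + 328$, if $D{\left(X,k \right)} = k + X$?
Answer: $-1899$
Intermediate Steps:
$D{\left(X,k \right)} = X + k$
$D{\left(-13,-4 \right)} 131 + 328 = \left(-13 - 4\right) 131 + 328 = \left(-17\right) 131 + 328 = -2227 + 328 = -1899$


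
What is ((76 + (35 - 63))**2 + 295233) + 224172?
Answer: 521709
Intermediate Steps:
((76 + (35 - 63))**2 + 295233) + 224172 = ((76 - 28)**2 + 295233) + 224172 = (48**2 + 295233) + 224172 = (2304 + 295233) + 224172 = 297537 + 224172 = 521709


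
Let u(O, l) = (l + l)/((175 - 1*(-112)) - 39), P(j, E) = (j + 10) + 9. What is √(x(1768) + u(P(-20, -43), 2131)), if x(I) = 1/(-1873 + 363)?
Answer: √37654970415/46810 ≈ 4.1455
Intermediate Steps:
P(j, E) = 19 + j (P(j, E) = (10 + j) + 9 = 19 + j)
u(O, l) = l/124 (u(O, l) = (2*l)/((175 + 112) - 39) = (2*l)/(287 - 39) = (2*l)/248 = (2*l)*(1/248) = l/124)
x(I) = -1/1510 (x(I) = 1/(-1510) = -1/1510)
√(x(1768) + u(P(-20, -43), 2131)) = √(-1/1510 + (1/124)*2131) = √(-1/1510 + 2131/124) = √(1608843/93620) = √37654970415/46810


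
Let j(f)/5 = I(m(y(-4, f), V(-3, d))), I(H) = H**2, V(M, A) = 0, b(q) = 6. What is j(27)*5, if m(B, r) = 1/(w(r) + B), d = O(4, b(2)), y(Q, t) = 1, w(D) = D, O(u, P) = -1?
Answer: 25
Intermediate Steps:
d = -1
m(B, r) = 1/(B + r) (m(B, r) = 1/(r + B) = 1/(B + r))
j(f) = 5 (j(f) = 5*(1/(1 + 0))**2 = 5*(1/1)**2 = 5*1**2 = 5*1 = 5)
j(27)*5 = 5*5 = 25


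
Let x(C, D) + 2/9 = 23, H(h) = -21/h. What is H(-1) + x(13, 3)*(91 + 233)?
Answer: 7401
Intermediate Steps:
x(C, D) = 205/9 (x(C, D) = -2/9 + 23 = 205/9)
H(-1) + x(13, 3)*(91 + 233) = -21/(-1) + 205*(91 + 233)/9 = -21*(-1) + (205/9)*324 = 21 + 7380 = 7401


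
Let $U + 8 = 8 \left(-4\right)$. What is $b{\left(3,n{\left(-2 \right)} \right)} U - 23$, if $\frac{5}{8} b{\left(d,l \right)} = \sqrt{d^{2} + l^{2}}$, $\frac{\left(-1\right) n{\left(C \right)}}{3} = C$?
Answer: $-23 - 192 \sqrt{5} \approx -452.33$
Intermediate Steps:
$n{\left(C \right)} = - 3 C$
$b{\left(d,l \right)} = \frac{8 \sqrt{d^{2} + l^{2}}}{5}$
$U = -40$ ($U = -8 + 8 \left(-4\right) = -8 - 32 = -40$)
$b{\left(3,n{\left(-2 \right)} \right)} U - 23 = \frac{8 \sqrt{3^{2} + \left(\left(-3\right) \left(-2\right)\right)^{2}}}{5} \left(-40\right) - 23 = \frac{8 \sqrt{9 + 6^{2}}}{5} \left(-40\right) - 23 = \frac{8 \sqrt{9 + 36}}{5} \left(-40\right) - 23 = \frac{8 \sqrt{45}}{5} \left(-40\right) - 23 = \frac{8 \cdot 3 \sqrt{5}}{5} \left(-40\right) - 23 = \frac{24 \sqrt{5}}{5} \left(-40\right) - 23 = - 192 \sqrt{5} - 23 = -23 - 192 \sqrt{5}$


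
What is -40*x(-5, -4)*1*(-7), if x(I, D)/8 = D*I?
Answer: 44800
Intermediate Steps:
x(I, D) = 8*D*I (x(I, D) = 8*(D*I) = 8*D*I)
-40*x(-5, -4)*1*(-7) = -40*(8*(-4)*(-5))*1*(-7) = -40*160*1*(-7) = -6400*(-7) = -40*(-1120) = 44800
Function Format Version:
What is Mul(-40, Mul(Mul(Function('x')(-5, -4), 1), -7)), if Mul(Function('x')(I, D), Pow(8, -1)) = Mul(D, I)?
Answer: 44800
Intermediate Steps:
Function('x')(I, D) = Mul(8, D, I) (Function('x')(I, D) = Mul(8, Mul(D, I)) = Mul(8, D, I))
Mul(-40, Mul(Mul(Function('x')(-5, -4), 1), -7)) = Mul(-40, Mul(Mul(Mul(8, -4, -5), 1), -7)) = Mul(-40, Mul(Mul(160, 1), -7)) = Mul(-40, Mul(160, -7)) = Mul(-40, -1120) = 44800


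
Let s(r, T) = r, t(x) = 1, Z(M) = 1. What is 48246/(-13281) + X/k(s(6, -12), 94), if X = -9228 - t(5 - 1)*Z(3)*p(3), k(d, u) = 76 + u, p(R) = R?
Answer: -2564681/44270 ≈ -57.933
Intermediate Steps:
X = -9231 (X = -9228 - 1*1*3 = -9228 - 3 = -9231)
48246/(-13281) + X/k(s(6, -12), 94) = 48246/(-13281) - 9231/(76 + 94) = 48246*(-1/13281) - 9231/170 = -16082/4427 - 9231*1/170 = -16082/4427 - 543/10 = -2564681/44270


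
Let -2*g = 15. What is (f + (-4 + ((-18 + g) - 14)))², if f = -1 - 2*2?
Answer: 9409/4 ≈ 2352.3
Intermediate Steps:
g = -15/2 (g = -½*15 = -15/2 ≈ -7.5000)
f = -5 (f = -1 - 4 = -5)
(f + (-4 + ((-18 + g) - 14)))² = (-5 + (-4 + ((-18 - 15/2) - 14)))² = (-5 + (-4 + (-51/2 - 14)))² = (-5 + (-4 - 79/2))² = (-5 - 87/2)² = (-97/2)² = 9409/4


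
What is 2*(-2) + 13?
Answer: 9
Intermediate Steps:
2*(-2) + 13 = -4 + 13 = 9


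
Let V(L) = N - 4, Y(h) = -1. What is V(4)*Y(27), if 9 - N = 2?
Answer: -3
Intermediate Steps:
N = 7 (N = 9 - 1*2 = 9 - 2 = 7)
V(L) = 3 (V(L) = 7 - 4 = 3)
V(4)*Y(27) = 3*(-1) = -3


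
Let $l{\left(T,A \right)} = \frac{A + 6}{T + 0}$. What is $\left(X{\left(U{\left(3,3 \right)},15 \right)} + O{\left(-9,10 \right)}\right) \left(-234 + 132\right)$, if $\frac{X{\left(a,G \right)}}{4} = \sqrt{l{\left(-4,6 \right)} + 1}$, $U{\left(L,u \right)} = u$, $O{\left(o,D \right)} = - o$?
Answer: $-918 - 408 i \sqrt{2} \approx -918.0 - 577.0 i$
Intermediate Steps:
$l{\left(T,A \right)} = \frac{6 + A}{T}$
$X{\left(a,G \right)} = 4 i \sqrt{2}$ ($X{\left(a,G \right)} = 4 \sqrt{\frac{6 + 6}{-4} + 1} = 4 \sqrt{\left(- \frac{1}{4}\right) 12 + 1} = 4 \sqrt{-3 + 1} = 4 \sqrt{-2} = 4 i \sqrt{2}$)
$\left(X{\left(U{\left(3,3 \right)},15 \right)} + O{\left(-9,10 \right)}\right) \left(-234 + 132\right) = \left(4 i \sqrt{2} - -9\right) \left(-234 + 132\right) = \left(4 i \sqrt{2} + 9\right) \left(-102\right) = \left(9 + 4 i \sqrt{2}\right) \left(-102\right) = -918 - 408 i \sqrt{2}$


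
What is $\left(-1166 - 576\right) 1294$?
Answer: $-2254148$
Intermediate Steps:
$\left(-1166 - 576\right) 1294 = \left(-1742\right) 1294 = -2254148$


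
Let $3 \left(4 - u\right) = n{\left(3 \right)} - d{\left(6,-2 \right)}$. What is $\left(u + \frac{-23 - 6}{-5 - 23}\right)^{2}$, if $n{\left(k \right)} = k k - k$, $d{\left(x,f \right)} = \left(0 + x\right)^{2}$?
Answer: $\frac{177241}{784} \approx 226.07$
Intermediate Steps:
$d{\left(x,f \right)} = x^{2}$
$n{\left(k \right)} = k^{2} - k$
$u = 14$ ($u = 4 - \frac{3 \left(-1 + 3\right) - 6^{2}}{3} = 4 - \frac{3 \cdot 2 - 36}{3} = 4 - \frac{6 - 36}{3} = 4 - -10 = 4 + 10 = 14$)
$\left(u + \frac{-23 - 6}{-5 - 23}\right)^{2} = \left(14 + \frac{-23 - 6}{-5 - 23}\right)^{2} = \left(14 - \frac{29}{-28}\right)^{2} = \left(14 - - \frac{29}{28}\right)^{2} = \left(14 + \frac{29}{28}\right)^{2} = \left(\frac{421}{28}\right)^{2} = \frac{177241}{784}$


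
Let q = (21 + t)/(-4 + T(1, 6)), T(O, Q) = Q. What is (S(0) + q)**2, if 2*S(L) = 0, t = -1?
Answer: 100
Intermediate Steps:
S(L) = 0 (S(L) = (1/2)*0 = 0)
q = 10 (q = (21 - 1)/(-4 + 6) = 20/2 = 20*(1/2) = 10)
(S(0) + q)**2 = (0 + 10)**2 = 10**2 = 100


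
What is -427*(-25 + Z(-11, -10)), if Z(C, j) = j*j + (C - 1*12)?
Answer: -22204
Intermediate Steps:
Z(C, j) = -12 + C + j² (Z(C, j) = j² + (C - 12) = j² + (-12 + C) = -12 + C + j²)
-427*(-25 + Z(-11, -10)) = -427*(-25 + (-12 - 11 + (-10)²)) = -427*(-25 + (-12 - 11 + 100)) = -427*(-25 + 77) = -427*52 = -22204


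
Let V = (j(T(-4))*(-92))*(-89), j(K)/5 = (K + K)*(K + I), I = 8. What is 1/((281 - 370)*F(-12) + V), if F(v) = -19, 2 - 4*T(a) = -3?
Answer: 2/1896857 ≈ 1.0544e-6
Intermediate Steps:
T(a) = 5/4 (T(a) = ½ - ¼*(-3) = ½ + ¾ = 5/4)
j(K) = 10*K*(8 + K) (j(K) = 5*((K + K)*(K + 8)) = 5*((2*K)*(8 + K)) = 5*(2*K*(8 + K)) = 10*K*(8 + K))
V = 1893475/2 (V = ((10*(5/4)*(8 + 5/4))*(-92))*(-89) = ((10*(5/4)*(37/4))*(-92))*(-89) = ((925/8)*(-92))*(-89) = -21275/2*(-89) = 1893475/2 ≈ 9.4674e+5)
1/((281 - 370)*F(-12) + V) = 1/((281 - 370)*(-19) + 1893475/2) = 1/(-89*(-19) + 1893475/2) = 1/(1691 + 1893475/2) = 1/(1896857/2) = 2/1896857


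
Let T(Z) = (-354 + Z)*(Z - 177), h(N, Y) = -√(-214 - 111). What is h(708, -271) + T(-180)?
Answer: 190638 - 5*I*√13 ≈ 1.9064e+5 - 18.028*I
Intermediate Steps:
h(N, Y) = -5*I*√13 (h(N, Y) = -√(-325) = -5*I*√13)
T(Z) = (-354 + Z)*(-177 + Z)
h(708, -271) + T(-180) = -5*I*√13 + (62658 + (-180)² - 531*(-180)) = -5*I*√13 + (62658 + 32400 + 95580) = -5*I*√13 + 190638 = 190638 - 5*I*√13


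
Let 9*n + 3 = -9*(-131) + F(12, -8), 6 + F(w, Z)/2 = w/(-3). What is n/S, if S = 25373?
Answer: 1156/228357 ≈ 0.0050623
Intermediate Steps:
F(w, Z) = -12 - 2*w/3 (F(w, Z) = -12 + 2*(w/(-3)) = -12 + 2*(w*(-⅓)) = -12 + 2*(-w/3) = -12 - 2*w/3)
n = 1156/9 (n = -⅓ + (-9*(-131) + (-12 - ⅔*12))/9 = -⅓ + (1179 + (-12 - 8))/9 = -⅓ + (1179 - 20)/9 = -⅓ + (⅑)*1159 = -⅓ + 1159/9 = 1156/9 ≈ 128.44)
n/S = (1156/9)/25373 = (1156/9)*(1/25373) = 1156/228357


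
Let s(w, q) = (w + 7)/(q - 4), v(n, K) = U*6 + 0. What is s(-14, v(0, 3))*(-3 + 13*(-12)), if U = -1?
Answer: -1113/10 ≈ -111.30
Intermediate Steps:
v(n, K) = -6 (v(n, K) = -1*6 + 0 = -6 + 0 = -6)
s(w, q) = (7 + w)/(-4 + q)
s(-14, v(0, 3))*(-3 + 13*(-12)) = ((7 - 14)/(-4 - 6))*(-3 + 13*(-12)) = (-7/(-10))*(-3 - 156) = -⅒*(-7)*(-159) = (7/10)*(-159) = -1113/10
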